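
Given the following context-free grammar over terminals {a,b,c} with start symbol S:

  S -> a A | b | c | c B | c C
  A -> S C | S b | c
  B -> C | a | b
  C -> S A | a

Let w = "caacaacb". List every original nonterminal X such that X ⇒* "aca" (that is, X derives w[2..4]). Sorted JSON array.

CNF form of G:
  S -> T1 A | T2 B | T2 C | b | c
  A -> S C | S T0 | c
  B -> S A | a | b
  C -> S A | a
  T0 -> b
  T1 -> a
  T2 -> c

Fill CYK table bottom-up, restricted to cells inside w[2..4]:
  T[2,2] 'a' = {B,C,T1}  orig:{B,C}
  T[3,3] 'c' = {A,S,T2}  orig:{A,S}
  T[4,4] 'a' = {B,C,T1}  orig:{B,C}
  T[2,3] 'ac' = {S}
  T[3,4] 'ca' = {A,S}
  T[2,4] 'aca' = {A,S}

Original NTs in T[2,4] deriving "aca": ["A", "S"]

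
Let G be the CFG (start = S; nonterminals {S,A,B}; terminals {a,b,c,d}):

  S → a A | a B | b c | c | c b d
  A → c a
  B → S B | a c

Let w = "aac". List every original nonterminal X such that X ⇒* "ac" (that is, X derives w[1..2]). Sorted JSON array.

CNF form of G:
  S -> T0 X4 | T1 A | T1 B | T2 T0 | c
  A -> T0 T1
  B -> S B | T1 T0
  T0 -> c
  T1 -> a
  T2 -> b
  T3 -> d
  X4 -> T2 T3

CYK fill (cells [i..j] with 1 ≤ i ≤ j ≤ 2 only):
  T[1,1] 'a' = {T1}  orig:{}
  T[2,2] 'c' = {S,T0}  orig:{S}
  T[1,2] 'ac' = {B}

Original NTs in T[1,2] deriving "ac": ["B"]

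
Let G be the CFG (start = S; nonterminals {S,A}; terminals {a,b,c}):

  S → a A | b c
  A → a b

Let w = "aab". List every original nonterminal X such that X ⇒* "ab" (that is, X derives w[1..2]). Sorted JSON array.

Convert to CNF:
  S -> T0 A | T1 T2
  A -> T0 T1
  T0 -> a
  T1 -> b
  T2 -> c

CYK fill, restricted to cells inside w[1..2]:
  [1..1]={T0}  "a"  orig:{}
  [2..2]={T1}  "b"  orig:{}
  [1..2]={A}  "ab"

Original NTs in T[1,2] deriving "ab": ["A"]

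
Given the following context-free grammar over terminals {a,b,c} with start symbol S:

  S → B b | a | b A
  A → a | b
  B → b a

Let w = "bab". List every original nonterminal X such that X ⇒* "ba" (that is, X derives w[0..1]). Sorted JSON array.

Convert to CNF:
  S -> B T0 | T0 A | a
  A -> a | b
  B -> T0 T1
  T0 -> b
  T1 -> a

CYK fill, restricted to cells inside w[0..1]:
  T[0,0] 'b' = {A,T0}  orig:{A}
  T[1,1] 'a' = {A,S,T1}  orig:{A,S}
  T[0,1] 'ba' = {B,S}

Original NTs in T[0,1] deriving "ba": ["B", "S"]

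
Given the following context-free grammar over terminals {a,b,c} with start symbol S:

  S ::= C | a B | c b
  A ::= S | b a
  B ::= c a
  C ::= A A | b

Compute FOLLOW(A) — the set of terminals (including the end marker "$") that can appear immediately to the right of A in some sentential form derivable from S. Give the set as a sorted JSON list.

Compute FIRST by fixpoint:
[1]
  A via A→b a: +{b}
  B via B→c a: +{c}
  C via C→A A: +{b}
  S via S→C: +{b}
  S via S→a B: +{a}
  S via S→c b: +{c}
  S: {a,b,c}  A: {b}  B: {c}  C: {b}
[2]
  A via A→S: +{a,c}
  C via C→A A: +{a,c}
  S: {a,b,c}  A: {a,b,c}  B: {c}  C: {a,b,c}
[3] — fixpoint
  S: {a,b,c}  A: {a,b,c}  B: {c}  C: {a,b,c}

FOLLOW sets:
FOLLOW(S) := {$}
round 1:
  C→A A: FOLLOW(A) ⊇ FIRST(A) = {a,b,c}; new: +{a,b,c}
  S→C: FOLLOW(C) ⊇ FOLLOW(S) ⊇ {$}; new: +{$}
  S→a B: FOLLOW(B) ⊇ FOLLOW(S) ⊇ {$}; new: +{$}
  FOLLOW[S]={$}  FOLLOW[A]={a,b,c}  FOLLOW[B]={$}  FOLLOW[C]={$}
round 2:
  A→S: FOLLOW(S) ⊇ FOLLOW(A) ⊇ {a,b,c}; new: +{a,b,c}
  C→A A: FOLLOW(A) ⊇ FOLLOW(C) ⊇ {$}; new: +{$}
  S→C: FOLLOW(C) ⊇ FOLLOW(S) ⊇ {$,a,b,c}; new: +{a,b,c}
  S→a B: FOLLOW(B) ⊇ FOLLOW(S) ⊇ {$,a,b,c}; new: +{a,b,c}
  FOLLOW[S]={$,a,b,c}  FOLLOW[A]={$,a,b,c}  FOLLOW[B]={$,a,b,c}  FOLLOW[C]={$,a,b,c}
round 3: (stable)
  FOLLOW[S]={$,a,b,c}  FOLLOW[A]={$,a,b,c}  FOLLOW[B]={$,a,b,c}  FOLLOW[C]={$,a,b,c}

FOLLOW(A) = ["$", "a", "b", "c"]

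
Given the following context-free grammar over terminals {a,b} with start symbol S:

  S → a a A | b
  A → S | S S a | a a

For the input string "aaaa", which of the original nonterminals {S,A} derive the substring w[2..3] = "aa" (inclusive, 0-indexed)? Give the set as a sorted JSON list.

CNF form of G:
  S -> T0 X3 | b
  A -> S X1 | T0 T0 | T0 X2 | b
  T0 -> a
  X1 -> S T0
  X2 -> T0 A
  X3 -> T0 A

CYK table (by increasing span), restricted to cells inside w[2..3]:
  T[2,2] 'a' = {T0}  orig:{}
  T[3,3] 'a' = {T0}  orig:{}
  T[2,3] 'aa' = {A}

Original NTs in T[2,3] deriving "aa": ["A"]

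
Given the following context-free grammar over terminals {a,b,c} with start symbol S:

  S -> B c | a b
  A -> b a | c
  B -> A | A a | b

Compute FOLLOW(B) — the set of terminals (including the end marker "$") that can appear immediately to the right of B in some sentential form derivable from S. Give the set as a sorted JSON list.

FIRST sets, iterate to fixpoint:
round 1:
  A via A→b a: +{b}
  A via A→c: +{c}
  B via B→A: +{b,c}
  S via S→B c: +{b,c}
  S via S→a b: +{a}
  FIRST(S)={a,b,c}  FIRST(A)={b,c}  FIRST(B)={b,c}
round 2: done
  FIRST(S)={a,b,c}  FIRST(A)={b,c}  FIRST(B)={b,c}

Compute FOLLOW by fixpoint:
FOLLOW(S) := {$}
round 1:
  B→A a: FOLLOW(A) ⊇ FIRST(a) = {a}; new: +{a}
  S→B c: FOLLOW(B) ⊇ FIRST(c) = {c}; new: +{c}
  FOLLOW(S)={$}  FOLLOW(A)={a}  FOLLOW(B)={c}
round 2:
  B→A: FOLLOW(A) ⊇ FOLLOW(B) ⊇ {c}; new: +{c}
  FOLLOW(S)={$}  FOLLOW(A)={a,c}  FOLLOW(B)={c}
round 3: done
  FOLLOW(S)={$}  FOLLOW(A)={a,c}  FOLLOW(B)={c}

FOLLOW(B) = ["c"]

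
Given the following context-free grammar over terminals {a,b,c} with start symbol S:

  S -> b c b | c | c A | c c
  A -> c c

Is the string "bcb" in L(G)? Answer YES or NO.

Convert to CNF:
  S -> T0 A | T0 T0 | T1 X2 | c
  A -> T0 T0
  T0 -> c
  T1 -> b
  X2 -> T0 T1

Fill CYK table bottom-up:
  T[0,0] 'b' = {T1}  orig:{}
  T[1,1] 'c' = {S,T0}  orig:{S}
  T[2,2] 'b' = {T1}  orig:{}
  T[0,1] 'bc' = ∅
  T[1,2] 'cb' = {X2}  orig:{}
  T[0,2] 'bcb' = {S}

S ∈ T[0,2] ⇒ YES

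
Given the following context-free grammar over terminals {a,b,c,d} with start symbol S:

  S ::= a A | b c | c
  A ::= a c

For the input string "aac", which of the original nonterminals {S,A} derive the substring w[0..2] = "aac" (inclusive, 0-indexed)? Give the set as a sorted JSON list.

Convert to CNF:
  S -> T0 A | T2 T1 | c
  A -> T0 T1
  T0 -> a
  T1 -> c
  T2 -> b

CYK fill, restricted to cells inside w[0..2]:
  [0..0]={T0}  "a"  orig:{}
  [1..1]={T0}  "a"  orig:{}
  [2..2]={S,T1}  "c"  orig:{S}
  [0..1]=∅  "aa"
  [1..2]={A}  "ac"
  [0..2]={S}  "aac"

Original NTs in T[0,2] deriving "aac": ["S"]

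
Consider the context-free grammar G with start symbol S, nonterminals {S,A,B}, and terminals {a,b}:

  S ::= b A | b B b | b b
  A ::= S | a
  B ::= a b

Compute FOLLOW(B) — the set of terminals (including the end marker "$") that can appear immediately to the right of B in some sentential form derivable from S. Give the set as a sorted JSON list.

FIRST iteration:
[1]
  A via A→a: +{a}
  B via B→a b: +{a}
  S via S→b A: +{b}
  FIRST[S]={b}  FIRST[A]={a}  FIRST[B]={a}
[2]
  A via A→S: +{b}
  FIRST[S]={b}  FIRST[A]={a,b}  FIRST[B]={a}
[3] — fixpoint
  FIRST[S]={b}  FIRST[A]={a,b}  FIRST[B]={a}

FOLLOW sets:
initialize: $ ∈ FOLLOW(S)
[1]
  S→b A: FOLLOW(A) ⊇ FOLLOW(S) ⊇ {$}; new: +{$}
  S→b B b: FOLLOW(B) ⊇ FIRST(b) = {b}; new: +{b}
  FOLLOW(S)={$}  FOLLOW(A)={$}  FOLLOW(B)={b}
[2] — fixpoint
  FOLLOW(S)={$}  FOLLOW(A)={$}  FOLLOW(B)={b}

FOLLOW(B) = ["b"]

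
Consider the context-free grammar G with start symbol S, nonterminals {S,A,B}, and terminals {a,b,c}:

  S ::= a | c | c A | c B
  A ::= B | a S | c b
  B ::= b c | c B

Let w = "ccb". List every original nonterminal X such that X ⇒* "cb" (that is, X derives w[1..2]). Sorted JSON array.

Convert to CNF:
  S -> T2 A | T2 B | a | c
  A -> T0 S | T1 T2 | T2 B | T2 T1
  B -> T1 T2 | T2 B
  T0 -> a
  T1 -> b
  T2 -> c

Fill CYK table bottom-up, restricted to cells inside w[1..2]:
  cell(1,1) c: {S,T2}  orig:{S}
  cell(2,2) b: {T1}  orig:{}
  cell(1,2) cb: {A}

Original NTs in T[1,2] deriving "cb": ["A"]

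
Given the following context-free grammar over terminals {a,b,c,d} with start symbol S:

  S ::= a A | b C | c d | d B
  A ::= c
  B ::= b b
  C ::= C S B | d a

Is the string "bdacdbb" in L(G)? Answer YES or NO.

Convert to CNF:
  S -> T0 C | T1 B | T2 A | T3 T1
  A -> c
  B -> T0 T0
  C -> C X4 | T1 T2
  T0 -> b
  T1 -> d
  T2 -> a
  T3 -> c
  X4 -> S B

CYK table (by increasing span):
  cell(0,0) b: {T0}  orig:{}
  cell(1,1) d: {T1}  orig:{}
  cell(2,2) a: {T2}  orig:{}
  cell(3,3) c: {A,T3}  orig:{A}
  cell(4,4) d: {T1}  orig:{}
  cell(5,5) b: {T0}  orig:{}
  cell(6,6) b: {T0}  orig:{}
  cell(0,1) bd: ∅
  cell(1,2) da: {C}
  cell(2,3) ac: {S}
  cell(3,4) cd: {S}
  cell(4,5) db: ∅
  cell(5,6) bb: {B}
  cell(0,2) bda: {S}
  cell(1,3) dac: ∅
  cell(2,4) acd: ∅
  cell(3,5) cdb: ∅
  cell(4,6) dbb: {S}
  cell(0,3) bdac: ∅
  cell(1,4) dacd: ∅
  cell(2,5) acdb: ∅
  cell(3,6) cdbb: {X4}  orig:{}
  cell(0,4) bdacd: ∅
  cell(1,5) dacdb: ∅
  cell(2,6) acdbb: ∅
  cell(0,5) bdacdb: ∅
  cell(1,6) dacdbb: {C}
  cell(0,6) bdacdbb: {S}

S ∈ T[0,6] ⇒ YES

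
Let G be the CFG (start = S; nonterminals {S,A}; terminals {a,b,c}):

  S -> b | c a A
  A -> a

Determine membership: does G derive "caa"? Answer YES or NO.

CNF form of G:
  S -> T0 X2 | b
  A -> a
  T0 -> c
  T1 -> a
  X2 -> T1 A

CYK fill:
  cell(0,0) c: {T0}  orig:{}
  cell(1,1) a: {A,T1}  orig:{A}
  cell(2,2) a: {A,T1}  orig:{A}
  cell(0,1) ca: ∅
  cell(1,2) aa: {X2}  orig:{}
  cell(0,2) caa: {S}

S ∈ T[0,2] ⇒ YES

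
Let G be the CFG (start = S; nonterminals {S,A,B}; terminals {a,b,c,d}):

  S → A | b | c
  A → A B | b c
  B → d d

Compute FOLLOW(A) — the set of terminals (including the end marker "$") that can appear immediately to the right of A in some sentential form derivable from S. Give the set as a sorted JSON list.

Compute FIRST by fixpoint:
iter 1:
  A via A→b c: +{b}
  B via B→d d: +{d}
  S via S→A: +{b}
  S via S→c: +{c}
  FIRST(S)={b,c}  FIRST(A)={b}  FIRST(B)={d}
iter 2: (no change)
  FIRST(S)={b,c}  FIRST(A)={b}  FIRST(B)={d}

Compute FOLLOW by fixpoint:
initialize: $ ∈ FOLLOW(S)
round 1:
  A→A B: FOLLOW(A) ⊇ FIRST(B) = {d}; new: +{d}
  A→A B: FOLLOW(B) ⊇ FOLLOW(A) ⊇ {d}; new: +{d}
  S→A: FOLLOW(A) ⊇ FOLLOW(S) ⊇ {$}; new: +{$}
  FOLLOW(S)={$}  FOLLOW(A)={$,d}  FOLLOW(B)={d}
round 2:
  A→A B: FOLLOW(B) ⊇ FOLLOW(A) ⊇ {$,d}; new: +{$}
  FOLLOW(S)={$}  FOLLOW(A)={$,d}  FOLLOW(B)={$,d}
round 3: done
  FOLLOW(S)={$}  FOLLOW(A)={$,d}  FOLLOW(B)={$,d}

FOLLOW(A) = ["$", "d"]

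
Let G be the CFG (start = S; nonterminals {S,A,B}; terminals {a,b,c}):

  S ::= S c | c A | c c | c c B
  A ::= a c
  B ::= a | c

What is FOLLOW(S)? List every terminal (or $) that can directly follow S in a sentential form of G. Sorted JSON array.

Compute FIRST by fixpoint:
round 1:
  A via A→a c: +{a}
  B via B→a: +{a}
  B via B→c: +{c}
  S via S→c A: +{c}
  FIRST[S]={c}  FIRST[A]={a}  FIRST[B]={a,c}
round 2: (no change)
  FIRST[S]={c}  FIRST[A]={a}  FIRST[B]={a,c}

FOLLOW sets:
initialize: $ ∈ FOLLOW(S)
pass 1:
  S→S c: FOLLOW(S) ⊇ FIRST(c) = {c}; new: +{c}
  S→c A: FOLLOW(A) ⊇ FOLLOW(S) ⊇ {$,c}; new: +{$,c}
  S→c c B: FOLLOW(B) ⊇ FOLLOW(S) ⊇ {$,c}; new: +{$,c}
  FOLLOW[S]={$,c}  FOLLOW[A]={$,c}  FOLLOW[B]={$,c}
pass 2: done
  FOLLOW[S]={$,c}  FOLLOW[A]={$,c}  FOLLOW[B]={$,c}

FOLLOW(S) = ["$", "c"]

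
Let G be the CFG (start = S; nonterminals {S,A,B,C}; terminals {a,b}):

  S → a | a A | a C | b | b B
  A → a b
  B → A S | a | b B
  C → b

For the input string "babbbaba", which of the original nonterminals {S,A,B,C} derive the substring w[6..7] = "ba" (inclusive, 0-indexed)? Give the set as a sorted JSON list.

CNF form of G:
  S -> T0 A | T0 C | T1 B | a | b
  A -> T0 T1
  B -> A S | T1 B | a
  C -> b
  T0 -> a
  T1 -> b

CYK table (by increasing span), restricted to cells inside w[6..7]:
  [6..6]={C,S,T1}  "b"  orig:{C,S}
  [7..7]={B,S,T0}  "a"  orig:{B,S}
  [6..7]={B,S}  "ba"

Original NTs in T[6,7] deriving "ba": ["B", "S"]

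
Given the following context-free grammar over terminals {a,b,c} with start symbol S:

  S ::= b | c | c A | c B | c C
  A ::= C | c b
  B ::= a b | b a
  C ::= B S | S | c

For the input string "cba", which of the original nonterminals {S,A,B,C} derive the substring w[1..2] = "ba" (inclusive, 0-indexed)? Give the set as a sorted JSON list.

Convert to CNF:
  S -> T0 A | T0 B | T0 C | b | c
  A -> B S | T0 A | T0 B | T0 C | T0 T1 | b | c
  B -> T1 T2 | T2 T1
  C -> B S | T0 A | T0 B | T0 C | b | c
  T0 -> c
  T1 -> b
  T2 -> a

Fill CYK table bottom-up, restricted to cells inside w[1..2]:
  [1..1]={A,C,S,T1}  "b"  orig:{A,C,S}
  [2..2]={T2}  "a"  orig:{}
  [1..2]={B}  "ba"

Original NTs in T[1,2] deriving "ba": ["B"]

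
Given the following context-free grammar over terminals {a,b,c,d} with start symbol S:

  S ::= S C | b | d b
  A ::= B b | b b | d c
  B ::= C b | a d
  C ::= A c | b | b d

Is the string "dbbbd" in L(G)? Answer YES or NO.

Convert to CNF:
  S -> S C | T1 T0 | b
  A -> B T0 | T0 T0 | T1 T2
  B -> C T0 | T3 T1
  C -> A T2 | T0 T1 | b
  T0 -> b
  T1 -> d
  T2 -> c
  T3 -> a

CYK table (by increasing span):
  [0..0]={T1}  "d"  orig:{}
  [1..1]={C,S,T0}  "b"  orig:{C,S}
  [2..2]={C,S,T0}  "b"  orig:{C,S}
  [3..3]={C,S,T0}  "b"  orig:{C,S}
  [4..4]={T1}  "d"  orig:{}
  [0..1]={S}  "db"
  [1..2]={A,B,S}  "bb"
  [2..3]={A,B,S}  "bb"
  [3..4]={C}  "bd"
  [0..2]={S}  "dbb"
  [1..3]={A,S}  "bbb"
  [2..4]={S}  "bbd"
  [0..3]={S}  "dbbb"
  [1..4]={S}  "bbbd"
  [0..4]={S}  "dbbbd"

S ∈ T[0,4] ⇒ YES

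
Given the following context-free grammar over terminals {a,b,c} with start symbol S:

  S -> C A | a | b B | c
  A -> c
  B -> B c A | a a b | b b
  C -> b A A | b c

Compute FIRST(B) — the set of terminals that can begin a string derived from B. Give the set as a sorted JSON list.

FIRST sets, iterate to fixpoint:
iter 1:
  A via A→c: +{c}
  B via B→a a b: +{a}
  B via B→b b: +{b}
  C via C→b A A: +{b}
  S via S→C A: +{b}
  S via S→a: +{a}
  S via S→c: +{c}
  FIRST(S)={a,b,c}  FIRST(A)={c}  FIRST(B)={a,b}  FIRST(C)={b}
iter 2: (stable)
  FIRST(S)={a,b,c}  FIRST(A)={c}  FIRST(B)={a,b}  FIRST(C)={b}

FIRST(B) = ["a", "b"]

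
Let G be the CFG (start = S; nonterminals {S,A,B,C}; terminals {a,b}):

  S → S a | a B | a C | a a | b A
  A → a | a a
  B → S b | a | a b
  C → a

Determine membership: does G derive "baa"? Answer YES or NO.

Convert to CNF:
  S -> S T0 | T0 B | T0 C | T0 T0 | T1 A
  A -> T0 T0 | a
  B -> S T1 | T0 T1 | a
  C -> a
  T0 -> a
  T1 -> b

CYK fill:
  [0..0]={T1}  "b"  orig:{}
  [1..1]={A,B,C,T0}  "a"  orig:{A,B,C}
  [2..2]={A,B,C,T0}  "a"  orig:{A,B,C}
  [0..1]={S}  "ba"
  [1..2]={A,S}  "aa"
  [0..2]={S}  "baa"

S ∈ T[0,2] ⇒ YES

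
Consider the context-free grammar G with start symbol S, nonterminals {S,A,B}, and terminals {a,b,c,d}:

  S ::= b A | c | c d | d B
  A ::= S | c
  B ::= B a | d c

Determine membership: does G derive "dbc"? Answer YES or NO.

Convert to CNF:
  S -> T0 A | T1 T2 | T2 B | c
  A -> T0 A | T1 T2 | T2 B | c
  B -> B T3 | T2 T1
  T0 -> b
  T1 -> c
  T2 -> d
  T3 -> a

Fill CYK table bottom-up:
  T[0,0] 'd' = {T2}  orig:{}
  T[1,1] 'b' = {T0}  orig:{}
  T[2,2] 'c' = {A,S,T1}  orig:{A,S}
  T[0,1] 'db' = ∅
  T[1,2] 'bc' = {A,S}
  T[0,2] 'dbc' = ∅

S ∉ T[0,2] ⇒ NO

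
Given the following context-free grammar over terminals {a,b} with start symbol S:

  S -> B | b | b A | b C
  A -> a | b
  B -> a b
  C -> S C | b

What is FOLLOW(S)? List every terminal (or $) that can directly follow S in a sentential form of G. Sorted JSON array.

FIRST iteration:
pass 1:
  A via A→a: +{a}
  A via A→b: +{b}
  B via B→a b: +{a}
  C via C→b: +{b}
  S via S→B: +{a}
  S via S→b: +{b}
  FIRST[S]={a,b}  FIRST[A]={a,b}  FIRST[B]={a}  FIRST[C]={b}
pass 2:
  C via C→S C: +{a}
  FIRST[S]={a,b}  FIRST[A]={a,b}  FIRST[B]={a}  FIRST[C]={a,b}
pass 3: (no change)
  FIRST[S]={a,b}  FIRST[A]={a,b}  FIRST[B]={a}  FIRST[C]={a,b}

FOLLOW iteration:
initialize: $ ∈ FOLLOW(S)
pass 1:
  C→S C: FOLLOW(S) ⊇ FIRST(C) = {a,b}; new: +{a,b}
  S→B: FOLLOW(B) ⊇ FOLLOW(S) ⊇ {$,a,b}; new: +{$,a,b}
  S→b A: FOLLOW(A) ⊇ FOLLOW(S) ⊇ {$,a,b}; new: +{$,a,b}
  S→b C: FOLLOW(C) ⊇ FOLLOW(S) ⊇ {$,a,b}; new: +{$,a,b}
  S: {$,a,b}  A: {$,a,b}  B: {$,a,b}  C: {$,a,b}
pass 2: done
  S: {$,a,b}  A: {$,a,b}  B: {$,a,b}  C: {$,a,b}

FOLLOW(S) = ["$", "a", "b"]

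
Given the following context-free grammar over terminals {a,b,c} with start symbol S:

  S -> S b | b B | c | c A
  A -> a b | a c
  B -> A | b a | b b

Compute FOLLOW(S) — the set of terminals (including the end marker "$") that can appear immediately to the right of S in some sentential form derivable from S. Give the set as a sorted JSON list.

FIRST sets, iterate to fixpoint:
pass 1:
  A via A→a b: +{a}
  B via B→A: +{a}
  B via B→b a: +{b}
  S via S→b B: +{b}
  S via S→c: +{c}
  FIRST[S]={b,c}  FIRST[A]={a}  FIRST[B]={a,b}
pass 2: (stable)
  FIRST[S]={b,c}  FIRST[A]={a}  FIRST[B]={a,b}

FOLLOW iteration:
initialize: $ ∈ FOLLOW(S)
round 1:
  S→S b: FOLLOW(S) ⊇ FIRST(b) = {b}; new: +{b}
  S→b B: FOLLOW(B) ⊇ FOLLOW(S) ⊇ {$,b}; new: +{$,b}
  S→c A: FOLLOW(A) ⊇ FOLLOW(S) ⊇ {$,b}; new: +{$,b}
  FOLLOW[S]={$,b}  FOLLOW[A]={$,b}  FOLLOW[B]={$,b}
round 2: — fixpoint
  FOLLOW[S]={$,b}  FOLLOW[A]={$,b}  FOLLOW[B]={$,b}

FOLLOW(S) = ["$", "b"]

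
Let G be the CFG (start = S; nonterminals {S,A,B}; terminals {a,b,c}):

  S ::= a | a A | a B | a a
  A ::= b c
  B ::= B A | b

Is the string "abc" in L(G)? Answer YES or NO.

Convert to CNF:
  S -> T2 A | T2 B | T2 T2 | a
  A -> T0 T1
  B -> B A | b
  T0 -> b
  T1 -> c
  T2 -> a

CYK table (by increasing span):
  cell(0,0) a: {S,T2}  orig:{S}
  cell(1,1) b: {B,T0}  orig:{B}
  cell(2,2) c: {T1}  orig:{}
  cell(0,1) ab: {S}
  cell(1,2) bc: {A}
  cell(0,2) abc: {S}

S ∈ T[0,2] ⇒ YES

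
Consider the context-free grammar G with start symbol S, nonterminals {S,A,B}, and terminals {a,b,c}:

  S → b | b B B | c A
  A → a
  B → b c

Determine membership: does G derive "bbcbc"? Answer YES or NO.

CNF form of G:
  S -> T0 X2 | T1 A | b
  A -> a
  B -> T0 T1
  T0 -> b
  T1 -> c
  X2 -> B B

Fill CYK table bottom-up:
  cell(0,0) b: {S,T0}  orig:{S}
  cell(1,1) b: {S,T0}  orig:{S}
  cell(2,2) c: {T1}  orig:{}
  cell(3,3) b: {S,T0}  orig:{S}
  cell(4,4) c: {T1}  orig:{}
  cell(0,1) bb: ∅
  cell(1,2) bc: {B}
  cell(2,3) cb: ∅
  cell(3,4) bc: {B}
  cell(0,2) bbc: ∅
  cell(1,3) bcb: ∅
  cell(2,4) cbc: ∅
  cell(0,3) bbcb: ∅
  cell(1,4) bcbc: {X2}  orig:{}
  cell(0,4) bbcbc: {S}

S ∈ T[0,4] ⇒ YES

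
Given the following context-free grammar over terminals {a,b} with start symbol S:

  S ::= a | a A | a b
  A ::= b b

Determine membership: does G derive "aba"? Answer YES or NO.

CNF form of G:
  S -> T1 A | T1 T0 | a
  A -> T0 T0
  T0 -> b
  T1 -> a

Fill CYK table bottom-up:
  cell(0,0) a: {S,T1}  orig:{S}
  cell(1,1) b: {T0}  orig:{}
  cell(2,2) a: {S,T1}  orig:{S}
  cell(0,1) ab: {S}
  cell(1,2) ba: ∅
  cell(0,2) aba: ∅

S ∉ T[0,2] ⇒ NO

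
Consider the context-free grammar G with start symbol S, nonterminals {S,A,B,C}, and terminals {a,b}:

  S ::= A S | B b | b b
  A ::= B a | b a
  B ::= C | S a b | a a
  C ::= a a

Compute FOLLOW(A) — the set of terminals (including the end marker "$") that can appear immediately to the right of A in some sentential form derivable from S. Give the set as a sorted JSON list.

FIRST iteration:
[1]
  A via A→b a: +{b}
  B via B→a a: +{a}
  C via C→a a: +{a}
  S via S→A S: +{b}
  S via S→B b: +{a}
  FIRST[S]={a,b}  FIRST[A]={b}  FIRST[B]={a}  FIRST[C]={a}
[2]
  A via A→B a: +{a}
  B via B→S a b: +{b}
  FIRST[S]={a,b}  FIRST[A]={a,b}  FIRST[B]={a,b}  FIRST[C]={a}
[3] (no change)
  FIRST[S]={a,b}  FIRST[A]={a,b}  FIRST[B]={a,b}  FIRST[C]={a}

Compute FOLLOW by fixpoint:
initialize: $ ∈ FOLLOW(S)
pass 1:
  A→B a: FOLLOW(B) ⊇ FIRST(a) = {a}; new: +{a}
  B→C: FOLLOW(C) ⊇ FOLLOW(B) ⊇ {a}; new: +{a}
  B→S a b: FOLLOW(S) ⊇ FIRST(a) = {a}; new: +{a}
  S→A S: FOLLOW(A) ⊇ FIRST(S) = {a,b}; new: +{a,b}
  S→B b: FOLLOW(B) ⊇ FIRST(b) = {b}; new: +{b}
  FOLLOW[S]={$,a}  FOLLOW[A]={a,b}  FOLLOW[B]={a,b}  FOLLOW[C]={a}
pass 2:
  B→C: FOLLOW(C) ⊇ FOLLOW(B) ⊇ {a,b}; new: +{b}
  FOLLOW[S]={$,a}  FOLLOW[A]={a,b}  FOLLOW[B]={a,b}  FOLLOW[C]={a,b}
pass 3: (no change)
  FOLLOW[S]={$,a}  FOLLOW[A]={a,b}  FOLLOW[B]={a,b}  FOLLOW[C]={a,b}

FOLLOW(A) = ["a", "b"]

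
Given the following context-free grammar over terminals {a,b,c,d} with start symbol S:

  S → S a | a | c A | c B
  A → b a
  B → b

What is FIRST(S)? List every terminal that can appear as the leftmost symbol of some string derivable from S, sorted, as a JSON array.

FIRST iteration:
[1]
  A via A→b a: +{b}
  B via B→b: +{b}
  S via S→a: +{a}
  S via S→c A: +{c}
  FIRST(S)={a,c}  FIRST(A)={b}  FIRST(B)={b}
[2] — fixpoint
  FIRST(S)={a,c}  FIRST(A)={b}  FIRST(B)={b}

FIRST(S) = ["a", "c"]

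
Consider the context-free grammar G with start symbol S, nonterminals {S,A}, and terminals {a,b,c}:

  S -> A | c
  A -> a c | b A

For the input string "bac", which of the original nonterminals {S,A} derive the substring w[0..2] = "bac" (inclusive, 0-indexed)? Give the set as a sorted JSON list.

CNF form of G:
  S -> T0 T1 | T2 A | c
  A -> T0 T1 | T2 A
  T0 -> a
  T1 -> c
  T2 -> b

CYK table (by increasing span) (cells [i..j] with 0 ≤ i ≤ j ≤ 2 only):
  cell(0,0) b: {T2}  orig:{}
  cell(1,1) a: {T0}  orig:{}
  cell(2,2) c: {S,T1}  orig:{S}
  cell(0,1) ba: ∅
  cell(1,2) ac: {A,S}
  cell(0,2) bac: {A,S}

Original NTs in T[0,2] deriving "bac": ["A", "S"]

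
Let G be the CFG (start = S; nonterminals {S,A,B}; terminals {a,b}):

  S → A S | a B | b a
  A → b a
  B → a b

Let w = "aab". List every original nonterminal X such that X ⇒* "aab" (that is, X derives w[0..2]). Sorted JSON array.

CNF form of G:
  S -> A S | T0 T1 | T1 B
  A -> T0 T1
  B -> T1 T0
  T0 -> b
  T1 -> a

CYK table (by increasing span) (cells [i..j] with 0 ≤ i ≤ j ≤ 2 only):
  [0..0]={T1}  "a"  orig:{}
  [1..1]={T1}  "a"  orig:{}
  [2..2]={T0}  "b"  orig:{}
  [0..1]=∅  "aa"
  [1..2]={B}  "ab"
  [0..2]={S}  "aab"

Original NTs in T[0,2] deriving "aab": ["S"]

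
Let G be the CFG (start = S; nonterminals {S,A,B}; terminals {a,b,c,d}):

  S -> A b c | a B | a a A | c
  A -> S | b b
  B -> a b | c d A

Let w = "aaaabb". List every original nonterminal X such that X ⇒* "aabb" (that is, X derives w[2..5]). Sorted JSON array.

Convert to CNF:
  S -> A X7 | T2 B | T2 X8 | c
  A -> A X4 | T0 T0 | T2 B | T2 X5 | c
  B -> T1 X6 | T2 T0
  T0 -> b
  T1 -> c
  T2 -> a
  T3 -> d
  X4 -> T0 T1
  X5 -> T2 A
  X6 -> T3 A
  X7 -> T0 T1
  X8 -> T2 A

CYK table (by increasing span) — only the sub-triangle for w[2..5]:
  T[2,2] 'a' = {T2}  orig:{}
  T[3,3] 'a' = {T2}  orig:{}
  T[4,4] 'b' = {T0}  orig:{}
  T[5,5] 'b' = {T0}  orig:{}
  T[2,3] 'aa' = ∅
  T[3,4] 'ab' = {B}
  T[4,5] 'bb' = {A}
  T[2,4] 'aab' = {A,S}
  T[3,5] 'abb' = {X5,X8}  orig:{}
  T[2,5] 'aabb' = {A,S}

Original NTs in T[2,5] deriving "aabb": ["A", "S"]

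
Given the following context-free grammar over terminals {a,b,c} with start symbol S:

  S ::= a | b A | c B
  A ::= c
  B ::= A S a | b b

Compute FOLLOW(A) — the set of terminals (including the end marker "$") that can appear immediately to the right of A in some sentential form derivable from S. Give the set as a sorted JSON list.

FIRST iteration:
round 1:
  A via A→c: +{c}
  B via B→A S a: +{c}
  B via B→b b: +{b}
  S via S→a: +{a}
  S via S→b A: +{b}
  S via S→c B: +{c}
  FIRST(S)={a,b,c}  FIRST(A)={c}  FIRST(B)={b,c}
round 2: (stable)
  FIRST(S)={a,b,c}  FIRST(A)={c}  FIRST(B)={b,c}

FOLLOW iteration:
initialize: $ ∈ FOLLOW(S)
pass 1:
  B→A S a: FOLLOW(A) ⊇ FIRST(S) = {a,b,c}; new: +{a,b,c}
  B→A S a: FOLLOW(S) ⊇ FIRST(a) = {a}; new: +{a}
  S→b A: FOLLOW(A) ⊇ FOLLOW(S) ⊇ {$,a}; new: +{$}
  S→c B: FOLLOW(B) ⊇ FOLLOW(S) ⊇ {$,a}; new: +{$,a}
  FOLLOW(S)={$,a}  FOLLOW(A)={$,a,b,c}  FOLLOW(B)={$,a}
pass 2: — fixpoint
  FOLLOW(S)={$,a}  FOLLOW(A)={$,a,b,c}  FOLLOW(B)={$,a}

FOLLOW(A) = ["$", "a", "b", "c"]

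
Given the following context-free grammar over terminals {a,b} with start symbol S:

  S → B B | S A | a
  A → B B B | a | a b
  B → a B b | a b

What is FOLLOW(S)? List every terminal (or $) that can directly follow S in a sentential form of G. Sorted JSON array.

FIRST sets, iterate to fixpoint:
round 1:
  A via A→a: +{a}
  B via B→a B b: +{a}
  S via S→B B: +{a}
  S: {a}  A: {a}  B: {a}
round 2: (no change)
  S: {a}  A: {a}  B: {a}

FOLLOW sets:
initialize: $ ∈ FOLLOW(S)
iter 1:
  A→B B B: FOLLOW(B) ⊇ FIRST(B) = {a}; new: +{a}
  B→a B b: FOLLOW(B) ⊇ FIRST(b) = {b}; new: +{b}
  S→B B: FOLLOW(B) ⊇ FOLLOW(S) ⊇ {$}; new: +{$}
  S→S A: FOLLOW(S) ⊇ FIRST(A) = {a}; new: +{a}
  S→S A: FOLLOW(A) ⊇ FOLLOW(S) ⊇ {$,a}; new: +{$,a}
  S: {$,a}  A: {$,a}  B: {$,a,b}
iter 2: — fixpoint
  S: {$,a}  A: {$,a}  B: {$,a,b}

FOLLOW(S) = ["$", "a"]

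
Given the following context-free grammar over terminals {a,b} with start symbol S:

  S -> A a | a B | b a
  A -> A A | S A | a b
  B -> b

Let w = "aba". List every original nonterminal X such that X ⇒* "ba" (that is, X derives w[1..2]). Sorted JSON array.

Convert to CNF:
  S -> A T0 | T0 B | T1 T0
  A -> A A | S A | T0 T1
  B -> b
  T0 -> a
  T1 -> b

CYK table (by increasing span), restricted to cells inside w[1..2]:
  [1..1]={B,T1}  "b"  orig:{B}
  [2..2]={T0}  "a"  orig:{}
  [1..2]={S}  "ba"

Original NTs in T[1,2] deriving "ba": ["S"]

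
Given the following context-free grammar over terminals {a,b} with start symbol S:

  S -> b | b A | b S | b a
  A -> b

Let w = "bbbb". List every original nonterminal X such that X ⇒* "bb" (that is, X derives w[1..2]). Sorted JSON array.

Convert to CNF:
  S -> T0 A | T0 S | T0 T1 | b
  A -> b
  T0 -> b
  T1 -> a

Fill CYK table bottom-up (cells [i..j] with 1 ≤ i ≤ j ≤ 2 only):
  cell(1,1) b: {A,S,T0}  orig:{A,S}
  cell(2,2) b: {A,S,T0}  orig:{A,S}
  cell(1,2) bb: {S}

Original NTs in T[1,2] deriving "bb": ["S"]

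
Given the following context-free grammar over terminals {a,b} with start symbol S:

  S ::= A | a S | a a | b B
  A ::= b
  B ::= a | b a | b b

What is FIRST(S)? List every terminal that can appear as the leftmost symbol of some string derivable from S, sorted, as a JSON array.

Compute FIRST by fixpoint:
[1]
  A via A→b: +{b}
  B via B→a: +{a}
  B via B→b a: +{b}
  S via S→A: +{b}
  S via S→a S: +{a}
  FIRST(S)={a,b}  FIRST(A)={b}  FIRST(B)={a,b}
[2] done
  FIRST(S)={a,b}  FIRST(A)={b}  FIRST(B)={a,b}

FIRST(S) = ["a", "b"]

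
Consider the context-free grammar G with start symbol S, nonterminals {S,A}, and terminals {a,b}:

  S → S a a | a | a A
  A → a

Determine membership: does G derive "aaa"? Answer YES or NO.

CNF form of G:
  S -> S X1 | T0 A | a
  A -> a
  T0 -> a
  X1 -> T0 T0

CYK table (by increasing span):
  T[0,0] 'a' = {A,S,T0}  orig:{A,S}
  T[1,1] 'a' = {A,S,T0}  orig:{A,S}
  T[2,2] 'a' = {A,S,T0}  orig:{A,S}
  T[0,1] 'aa' = {S,X1}  orig:{S}
  T[1,2] 'aa' = {S,X1}  orig:{S}
  T[0,2] 'aaa' = {S}

S ∈ T[0,2] ⇒ YES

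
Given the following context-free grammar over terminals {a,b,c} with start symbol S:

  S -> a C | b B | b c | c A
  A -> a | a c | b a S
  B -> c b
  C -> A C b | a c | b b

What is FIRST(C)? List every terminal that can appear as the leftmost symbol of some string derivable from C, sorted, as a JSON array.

FIRST sets, iterate to fixpoint:
[1]
  A via A→a: +{a}
  A via A→b a S: +{b}
  B via B→c b: +{c}
  C via C→A C b: +{a,b}
  S via S→a C: +{a}
  S via S→b B: +{b}
  S via S→c A: +{c}
  FIRST[S]={a,b,c}  FIRST[A]={a,b}  FIRST[B]={c}  FIRST[C]={a,b}
[2] (no change)
  FIRST[S]={a,b,c}  FIRST[A]={a,b}  FIRST[B]={c}  FIRST[C]={a,b}

FIRST(C) = ["a", "b"]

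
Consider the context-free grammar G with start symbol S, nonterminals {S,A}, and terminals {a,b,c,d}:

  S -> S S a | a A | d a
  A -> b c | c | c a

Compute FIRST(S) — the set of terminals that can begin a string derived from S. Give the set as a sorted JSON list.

Compute FIRST by fixpoint:
[1]
  A via A→b c: +{b}
  A via A→c: +{c}
  S via S→a A: +{a}
  S via S→d a: +{d}
  S: {a,d}  A: {b,c}
[2] (stable)
  S: {a,d}  A: {b,c}

FIRST(S) = ["a", "d"]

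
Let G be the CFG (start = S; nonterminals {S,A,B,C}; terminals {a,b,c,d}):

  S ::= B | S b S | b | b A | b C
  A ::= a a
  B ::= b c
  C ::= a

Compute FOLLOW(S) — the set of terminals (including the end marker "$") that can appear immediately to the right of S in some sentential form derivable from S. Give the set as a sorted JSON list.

FIRST sets, iterate to fixpoint:
round 1:
  A via A→a a: +{a}
  B via B→b c: +{b}
  C via C→a: +{a}
  S via S→B: +{b}
  S: {b}  A: {a}  B: {b}  C: {a}
round 2: (stable)
  S: {b}  A: {a}  B: {b}  C: {a}

FOLLOW sets:
initialize: $ ∈ FOLLOW(S)
round 1:
  S→B: FOLLOW(B) ⊇ FOLLOW(S) ⊇ {$}; new: +{$}
  S→S b S: FOLLOW(S) ⊇ FIRST(b) = {b}; new: +{b}
  S→b A: FOLLOW(A) ⊇ FOLLOW(S) ⊇ {$,b}; new: +{$,b}
  S→b C: FOLLOW(C) ⊇ FOLLOW(S) ⊇ {$,b}; new: +{$,b}
  S: {$,b}  A: {$,b}  B: {$}  C: {$,b}
round 2:
  S→B: FOLLOW(B) ⊇ FOLLOW(S) ⊇ {$,b}; new: +{b}
  S: {$,b}  A: {$,b}  B: {$,b}  C: {$,b}
round 3: — fixpoint
  S: {$,b}  A: {$,b}  B: {$,b}  C: {$,b}

FOLLOW(S) = ["$", "b"]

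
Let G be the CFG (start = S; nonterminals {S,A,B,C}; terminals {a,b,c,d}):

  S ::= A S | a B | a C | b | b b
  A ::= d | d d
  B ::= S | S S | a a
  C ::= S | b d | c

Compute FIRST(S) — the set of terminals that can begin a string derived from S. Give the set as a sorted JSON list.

Compute FIRST by fixpoint:
pass 1:
  A via A→d: +{d}
  B via B→a a: +{a}
  C via C→b d: +{b}
  C via C→c: +{c}
  S via S→A S: +{d}
  S via S→a B: +{a}
  S via S→b: +{b}
  S: {a,b,d}  A: {d}  B: {a}  C: {b,c}
pass 2:
  B via B→S: +{b,d}
  C via C→S: +{a,d}
  S: {a,b,d}  A: {d}  B: {a,b,d}  C: {a,b,c,d}
pass 3: done
  S: {a,b,d}  A: {d}  B: {a,b,d}  C: {a,b,c,d}

FIRST(S) = ["a", "b", "d"]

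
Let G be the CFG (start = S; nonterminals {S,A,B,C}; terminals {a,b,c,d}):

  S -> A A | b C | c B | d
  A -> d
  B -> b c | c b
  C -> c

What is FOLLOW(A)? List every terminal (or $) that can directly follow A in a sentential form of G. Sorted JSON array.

Compute FIRST by fixpoint:
iter 1:
  A via A→d: +{d}
  B via B→b c: +{b}
  B via B→c b: +{c}
  C via C→c: +{c}
  S via S→A A: +{d}
  S via S→b C: +{b}
  S via S→c B: +{c}
  FIRST[S]={b,c,d}  FIRST[A]={d}  FIRST[B]={b,c}  FIRST[C]={c}
iter 2: — fixpoint
  FIRST[S]={b,c,d}  FIRST[A]={d}  FIRST[B]={b,c}  FIRST[C]={c}

FOLLOW sets:
seed FOLLOW(S) with $
iter 1:
  S→A A: FOLLOW(A) ⊇ FIRST(A) = {d}; new: +{d}
  S→A A: FOLLOW(A) ⊇ FOLLOW(S) ⊇ {$}; new: +{$}
  S→b C: FOLLOW(C) ⊇ FOLLOW(S) ⊇ {$}; new: +{$}
  S→c B: FOLLOW(B) ⊇ FOLLOW(S) ⊇ {$}; new: +{$}
  S: {$}  A: {$,d}  B: {$}  C: {$}
iter 2: — fixpoint
  S: {$}  A: {$,d}  B: {$}  C: {$}

FOLLOW(A) = ["$", "d"]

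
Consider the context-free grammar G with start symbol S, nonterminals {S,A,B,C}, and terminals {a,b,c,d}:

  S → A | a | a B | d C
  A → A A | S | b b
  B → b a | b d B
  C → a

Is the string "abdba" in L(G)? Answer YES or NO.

Convert to CNF:
  S -> A A | T0 B | T1 T1 | T2 C | a
  A -> A A | T0 B | T1 T1 | T2 C | a
  B -> T1 T0 | T1 X3
  C -> a
  T0 -> a
  T1 -> b
  T2 -> d
  X3 -> T2 B

Fill CYK table bottom-up:
  T[0,0] 'a' = {A,C,S,T0}  orig:{A,C,S}
  T[1,1] 'b' = {T1}  orig:{}
  T[2,2] 'd' = {T2}  orig:{}
  T[3,3] 'b' = {T1}  orig:{}
  T[4,4] 'a' = {A,C,S,T0}  orig:{A,C,S}
  T[0,1] 'ab' = ∅
  T[1,2] 'bd' = ∅
  T[2,3] 'db' = ∅
  T[3,4] 'ba' = {B}
  T[0,2] 'abd' = ∅
  T[1,3] 'bdb' = ∅
  T[2,4] 'dba' = {X3}  orig:{}
  T[0,3] 'abdb' = ∅
  T[1,4] 'bdba' = {B}
  T[0,4] 'abdba' = {A,S}

S ∈ T[0,4] ⇒ YES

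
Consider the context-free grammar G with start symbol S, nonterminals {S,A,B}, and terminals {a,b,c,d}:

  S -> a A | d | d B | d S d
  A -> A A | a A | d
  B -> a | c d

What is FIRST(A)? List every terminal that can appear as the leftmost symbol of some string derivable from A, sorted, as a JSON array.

FIRST sets, iterate to fixpoint:
round 1:
  A via A→a A: +{a}
  A via A→d: +{d}
  B via B→a: +{a}
  B via B→c d: +{c}
  S via S→a A: +{a}
  S via S→d: +{d}
  FIRST(S)={a,d}  FIRST(A)={a,d}  FIRST(B)={a,c}
round 2: — fixpoint
  FIRST(S)={a,d}  FIRST(A)={a,d}  FIRST(B)={a,c}

FIRST(A) = ["a", "d"]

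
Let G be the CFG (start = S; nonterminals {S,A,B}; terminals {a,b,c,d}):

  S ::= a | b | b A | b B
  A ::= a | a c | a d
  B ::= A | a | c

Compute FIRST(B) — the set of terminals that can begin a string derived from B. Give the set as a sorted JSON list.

Compute FIRST by fixpoint:
pass 1:
  A via A→a: +{a}
  B via B→A: +{a}
  B via B→c: +{c}
  S via S→a: +{a}
  S via S→b: +{b}
  S: {a,b}  A: {a}  B: {a,c}
pass 2: (stable)
  S: {a,b}  A: {a}  B: {a,c}

FIRST(B) = ["a", "c"]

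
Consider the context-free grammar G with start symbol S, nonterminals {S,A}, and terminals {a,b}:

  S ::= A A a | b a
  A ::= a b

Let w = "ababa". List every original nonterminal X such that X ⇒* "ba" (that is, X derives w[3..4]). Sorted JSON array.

CNF form of G:
  S -> A X2 | T1 T0
  A -> T0 T1
  T0 -> a
  T1 -> b
  X2 -> A T0

Fill CYK table bottom-up, restricted to cells inside w[3..4]:
  T[3,3] 'b' = {T1}  orig:{}
  T[4,4] 'a' = {T0}  orig:{}
  T[3,4] 'ba' = {S}

Original NTs in T[3,4] deriving "ba": ["S"]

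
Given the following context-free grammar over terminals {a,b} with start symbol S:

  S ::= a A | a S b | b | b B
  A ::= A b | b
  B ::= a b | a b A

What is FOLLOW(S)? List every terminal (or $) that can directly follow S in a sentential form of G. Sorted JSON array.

FIRST iteration:
pass 1:
  A via A→b: +{b}
  B via B→a b: +{a}
  S via S→a A: +{a}
  S via S→b: +{b}
  FIRST(S)={a,b}  FIRST(A)={b}  FIRST(B)={a}
pass 2: done
  FIRST(S)={a,b}  FIRST(A)={b}  FIRST(B)={a}

FOLLOW sets:
FOLLOW(S) := {$}
round 1:
  A→A b: FOLLOW(A) ⊇ FIRST(b) = {b}; new: +{b}
  S→a A: FOLLOW(A) ⊇ FOLLOW(S) ⊇ {$}; new: +{$}
  S→a S b: FOLLOW(S) ⊇ FIRST(b) = {b}; new: +{b}
  S→b B: FOLLOW(B) ⊇ FOLLOW(S) ⊇ {$,b}; new: +{$,b}
  FOLLOW(S)={$,b}  FOLLOW(A)={$,b}  FOLLOW(B)={$,b}
round 2: (no change)
  FOLLOW(S)={$,b}  FOLLOW(A)={$,b}  FOLLOW(B)={$,b}

FOLLOW(S) = ["$", "b"]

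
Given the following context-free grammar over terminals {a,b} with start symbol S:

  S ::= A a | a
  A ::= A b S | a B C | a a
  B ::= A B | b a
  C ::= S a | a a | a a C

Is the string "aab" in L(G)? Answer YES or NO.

Convert to CNF:
  S -> A T1 | a
  A -> A X2 | T1 T1 | T1 X3
  B -> A B | T0 T1
  C -> S T1 | T1 T1 | T1 X4
  T0 -> b
  T1 -> a
  X2 -> T0 S
  X3 -> B C
  X4 -> T1 C

CYK table (by increasing span):
  [0..0]={S,T1}  "a"  orig:{S}
  [1..1]={S,T1}  "a"  orig:{S}
  [2..2]={T0}  "b"  orig:{}
  [0..1]={A,C}  "aa"
  [1..2]=∅  "ab"
  [0..2]=∅  "aab"

S ∉ T[0,2] ⇒ NO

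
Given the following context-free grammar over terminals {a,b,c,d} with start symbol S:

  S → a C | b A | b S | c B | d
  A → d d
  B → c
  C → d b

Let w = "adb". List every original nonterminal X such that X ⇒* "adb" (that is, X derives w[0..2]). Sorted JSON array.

CNF form of G:
  S -> T1 A | T1 S | T2 C | T3 B | d
  A -> T0 T0
  B -> c
  C -> T0 T1
  T0 -> d
  T1 -> b
  T2 -> a
  T3 -> c

CYK fill (cells [i..j] with 0 ≤ i ≤ j ≤ 2 only):
  T[0,0] 'a' = {T2}  orig:{}
  T[1,1] 'd' = {S,T0}  orig:{S}
  T[2,2] 'b' = {T1}  orig:{}
  T[0,1] 'ad' = ∅
  T[1,2] 'db' = {C}
  T[0,2] 'adb' = {S}

Original NTs in T[0,2] deriving "adb": ["S"]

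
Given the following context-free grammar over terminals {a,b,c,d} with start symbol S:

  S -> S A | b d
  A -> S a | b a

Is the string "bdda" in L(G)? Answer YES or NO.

Convert to CNF:
  S -> S A | T1 T2
  A -> S T0 | T1 T0
  T0 -> a
  T1 -> b
  T2 -> d

Fill CYK table bottom-up:
  [0..0]={T1}  "b"  orig:{}
  [1..1]={T2}  "d"  orig:{}
  [2..2]={T2}  "d"  orig:{}
  [3..3]={T0}  "a"  orig:{}
  [0..1]={S}  "bd"
  [1..2]=∅  "dd"
  [2..3]=∅  "da"
  [0..2]=∅  "bdd"
  [1..3]=∅  "dda"
  [0..3]=∅  "bdda"

S ∉ T[0,3] ⇒ NO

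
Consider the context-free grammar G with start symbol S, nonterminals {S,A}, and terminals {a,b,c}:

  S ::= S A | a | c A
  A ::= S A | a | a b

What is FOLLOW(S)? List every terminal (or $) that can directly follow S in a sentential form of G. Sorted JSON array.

Compute FIRST by fixpoint:
round 1:
  A via A→a: +{a}
  S via S→a: +{a}
  S via S→c A: +{c}
  S: {a,c}  A: {a}
round 2:
  A via A→S A: +{c}
  S: {a,c}  A: {a,c}
round 3: — fixpoint
  S: {a,c}  A: {a,c}

FOLLOW sets:
seed FOLLOW(S) with $
pass 1:
  A→S A: FOLLOW(S) ⊇ FIRST(A) = {a,c}; new: +{a,c}
  S→S A: FOLLOW(A) ⊇ FOLLOW(S) ⊇ {$,a,c}; new: +{$,a,c}
  FOLLOW[S]={$,a,c}  FOLLOW[A]={$,a,c}
pass 2: done
  FOLLOW[S]={$,a,c}  FOLLOW[A]={$,a,c}

FOLLOW(S) = ["$", "a", "c"]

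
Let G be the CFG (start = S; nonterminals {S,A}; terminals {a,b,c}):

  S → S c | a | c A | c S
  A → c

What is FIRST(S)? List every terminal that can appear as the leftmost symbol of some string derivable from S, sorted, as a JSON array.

FIRST sets, iterate to fixpoint:
pass 1:
  A via A→c: +{c}
  S via S→a: +{a}
  S via S→c A: +{c}
  S: {a,c}  A: {c}
pass 2: done
  S: {a,c}  A: {c}

FIRST(S) = ["a", "c"]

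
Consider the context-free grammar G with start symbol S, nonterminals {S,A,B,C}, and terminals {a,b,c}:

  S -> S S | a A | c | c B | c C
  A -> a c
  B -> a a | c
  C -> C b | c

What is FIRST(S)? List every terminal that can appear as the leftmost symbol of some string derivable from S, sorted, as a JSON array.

FIRST sets, iterate to fixpoint:
round 1:
  A via A→a c: +{a}
  B via B→a a: +{a}
  B via B→c: +{c}
  C via C→c: +{c}
  S via S→a A: +{a}
  S via S→c: +{c}
  FIRST[S]={a,c}  FIRST[A]={a}  FIRST[B]={a,c}  FIRST[C]={c}
round 2: (no change)
  FIRST[S]={a,c}  FIRST[A]={a}  FIRST[B]={a,c}  FIRST[C]={c}

FIRST(S) = ["a", "c"]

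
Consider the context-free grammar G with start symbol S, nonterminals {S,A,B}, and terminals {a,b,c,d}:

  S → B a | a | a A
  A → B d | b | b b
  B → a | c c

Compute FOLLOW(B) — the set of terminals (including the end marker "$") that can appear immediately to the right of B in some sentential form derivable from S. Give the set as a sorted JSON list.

FIRST sets, iterate to fixpoint:
pass 1:
  A via A→b: +{b}
  B via B→a: +{a}
  B via B→c c: +{c}
  S via S→B a: +{a,c}
  FIRST(S)={a,c}  FIRST(A)={b}  FIRST(B)={a,c}
pass 2:
  A via A→B d: +{a,c}
  FIRST(S)={a,c}  FIRST(A)={a,b,c}  FIRST(B)={a,c}
pass 3: done
  FIRST(S)={a,c}  FIRST(A)={a,b,c}  FIRST(B)={a,c}

Compute FOLLOW by fixpoint:
initialize: $ ∈ FOLLOW(S)
round 1:
  A→B d: FOLLOW(B) ⊇ FIRST(d) = {d}; new: +{d}
  S→B a: FOLLOW(B) ⊇ FIRST(a) = {a}; new: +{a}
  S→a A: FOLLOW(A) ⊇ FOLLOW(S) ⊇ {$}; new: +{$}
  S: {$}  A: {$}  B: {a,d}
round 2: done
  S: {$}  A: {$}  B: {a,d}

FOLLOW(B) = ["a", "d"]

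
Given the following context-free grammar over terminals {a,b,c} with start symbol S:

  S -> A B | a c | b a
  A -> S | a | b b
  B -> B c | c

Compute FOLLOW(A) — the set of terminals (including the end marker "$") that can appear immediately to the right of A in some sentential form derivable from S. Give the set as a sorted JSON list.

FIRST iteration:
pass 1:
  A via A→a: +{a}
  A via A→b b: +{b}
  B via B→c: +{c}
  S via S→A B: +{a,b}
  S: {a,b}  A: {a,b}  B: {c}
pass 2: (stable)
  S: {a,b}  A: {a,b}  B: {c}

FOLLOW iteration:
seed FOLLOW(S) with $
[1]
  B→B c: FOLLOW(B) ⊇ FIRST(c) = {c}; new: +{c}
  S→A B: FOLLOW(A) ⊇ FIRST(B) = {c}; new: +{c}
  S→A B: FOLLOW(B) ⊇ FOLLOW(S) ⊇ {$}; new: +{$}
  S: {$}  A: {c}  B: {$,c}
[2]
  A→S: FOLLOW(S) ⊇ FOLLOW(A) ⊇ {c}; new: +{c}
  S: {$,c}  A: {c}  B: {$,c}
[3] (stable)
  S: {$,c}  A: {c}  B: {$,c}

FOLLOW(A) = ["c"]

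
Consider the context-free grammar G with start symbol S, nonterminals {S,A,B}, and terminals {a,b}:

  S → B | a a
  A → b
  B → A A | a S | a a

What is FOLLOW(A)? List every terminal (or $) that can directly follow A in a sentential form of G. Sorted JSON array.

FIRST sets, iterate to fixpoint:
round 1:
  A via A→b: +{b}
  B via B→A A: +{b}
  B via B→a S: +{a}
  S via S→B: +{a,b}
  FIRST(S)={a,b}  FIRST(A)={b}  FIRST(B)={a,b}
round 2: done
  FIRST(S)={a,b}  FIRST(A)={b}  FIRST(B)={a,b}

Compute FOLLOW by fixpoint:
FOLLOW(S) := {$}
iter 1:
  B→A A: FOLLOW(A) ⊇ FIRST(A) = {b}; new: +{b}
  S→B: FOLLOW(B) ⊇ FOLLOW(S) ⊇ {$}; new: +{$}
  FOLLOW(S)={$}  FOLLOW(A)={b}  FOLLOW(B)={$}
iter 2:
  B→A A: FOLLOW(A) ⊇ FOLLOW(B) ⊇ {$}; new: +{$}
  FOLLOW(S)={$}  FOLLOW(A)={$,b}  FOLLOW(B)={$}
iter 3: — fixpoint
  FOLLOW(S)={$}  FOLLOW(A)={$,b}  FOLLOW(B)={$}

FOLLOW(A) = ["$", "b"]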